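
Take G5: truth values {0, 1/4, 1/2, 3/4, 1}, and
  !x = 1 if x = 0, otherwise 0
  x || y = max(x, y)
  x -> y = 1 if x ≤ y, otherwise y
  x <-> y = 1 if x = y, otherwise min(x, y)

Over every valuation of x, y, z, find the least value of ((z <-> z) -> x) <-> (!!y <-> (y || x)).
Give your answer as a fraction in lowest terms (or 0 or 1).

Take x = 0, y = 0, z = 0:
z <-> z = 0 <-> 0 = 1
(z <-> z) -> x = 1 -> 0 = 0
!y = !0 = 1
!!y = !1 = 0
y || x = 0 || 0 = 0
!!y <-> (y || x) = 0 <-> 0 = 1
((z <-> z) -> x) <-> (!!y <-> (y || x)) = 0 <-> 1 = 0
No assignment yields a value below 0, so this is the minimum.

0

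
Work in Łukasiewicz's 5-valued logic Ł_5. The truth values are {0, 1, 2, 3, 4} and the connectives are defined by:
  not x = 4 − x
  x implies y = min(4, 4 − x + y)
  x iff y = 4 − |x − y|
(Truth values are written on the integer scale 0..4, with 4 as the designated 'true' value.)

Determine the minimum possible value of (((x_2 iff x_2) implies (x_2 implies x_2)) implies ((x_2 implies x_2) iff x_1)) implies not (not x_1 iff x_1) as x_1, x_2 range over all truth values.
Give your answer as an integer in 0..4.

2

Take x_1 = 2, x_2 = 0:
x_2 iff x_2 = 0 iff 0 = 4
x_2 implies x_2 = 0 implies 0 = 4
(x_2 iff x_2) implies (x_2 implies x_2) = 4 implies 4 = 4
x_2 implies x_2 = 0 implies 0 = 4
(x_2 implies x_2) iff x_1 = 4 iff 2 = 2
((x_2 iff x_2) implies (x_2 implies x_2)) implies ((x_2 implies x_2) iff x_1) = 4 implies 2 = 2
not x_1 = not 2 = 2
not x_1 iff x_1 = 2 iff 2 = 4
not (not x_1 iff x_1) = not 4 = 0
(((x_2 iff x_2) implies (x_2 implies x_2)) implies ((x_2 implies x_2) iff x_1)) implies not (not x_1 iff x_1) = 2 implies 0 = 2
No assignment yields a value below 2, so this is the minimum.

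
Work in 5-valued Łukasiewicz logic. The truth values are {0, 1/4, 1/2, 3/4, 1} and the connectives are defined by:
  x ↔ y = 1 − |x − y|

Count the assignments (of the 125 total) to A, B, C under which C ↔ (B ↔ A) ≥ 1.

value 1: 25 assignments (counts)
value 3/4: 43 assignments
value 1/2: 31 assignments
value 1/4: 19 assignments
value 0: 7 assignments
So 25 of the 125 assignments meet the threshold.

25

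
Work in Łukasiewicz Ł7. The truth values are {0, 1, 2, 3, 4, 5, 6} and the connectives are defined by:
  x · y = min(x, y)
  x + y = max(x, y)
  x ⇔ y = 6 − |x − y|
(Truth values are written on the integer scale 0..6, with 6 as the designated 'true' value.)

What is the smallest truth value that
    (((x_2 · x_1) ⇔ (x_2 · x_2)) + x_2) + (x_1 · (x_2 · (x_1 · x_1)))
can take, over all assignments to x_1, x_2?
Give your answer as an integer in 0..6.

Take x_1 = 0, x_2 = 3:
x_2 · x_1 = 3 · 0 = 0
x_2 · x_2 = 3 · 3 = 3
(x_2 · x_1) ⇔ (x_2 · x_2) = 0 ⇔ 3 = 3
((x_2 · x_1) ⇔ (x_2 · x_2)) + x_2 = 3 + 3 = 3
x_1 · x_1 = 0 · 0 = 0
x_2 · (x_1 · x_1) = 3 · 0 = 0
x_1 · (x_2 · (x_1 · x_1)) = 0 · 0 = 0
(((x_2 · x_1) ⇔ (x_2 · x_2)) + x_2) + (x_1 · (x_2 · (x_1 · x_1))) = 3 + 0 = 3
No assignment yields a value below 3, so this is the minimum.

3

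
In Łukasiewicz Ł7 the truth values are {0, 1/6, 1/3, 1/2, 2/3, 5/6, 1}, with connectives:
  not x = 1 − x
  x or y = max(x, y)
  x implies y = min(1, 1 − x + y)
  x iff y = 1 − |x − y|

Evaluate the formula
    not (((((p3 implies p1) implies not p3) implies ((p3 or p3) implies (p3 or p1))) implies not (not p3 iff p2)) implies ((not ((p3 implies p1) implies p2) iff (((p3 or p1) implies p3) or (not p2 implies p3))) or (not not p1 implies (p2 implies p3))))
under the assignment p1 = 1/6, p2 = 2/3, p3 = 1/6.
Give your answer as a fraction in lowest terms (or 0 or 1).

0

p3 implies p1 = 1/6 implies 1/6 = 1
not p3 = not 1/6 = 5/6
(p3 implies p1) implies not p3 = 1 implies 5/6 = 5/6
p3 or p3 = 1/6 or 1/6 = 1/6
p3 or p1 = 1/6 or 1/6 = 1/6
(p3 or p3) implies (p3 or p1) = 1/6 implies 1/6 = 1
((p3 implies p1) implies not p3) implies ((p3 or p3) implies (p3 or p1)) = 5/6 implies 1 = 1
not p3 = not 1/6 = 5/6
not p3 iff p2 = 5/6 iff 2/3 = 5/6
not (not p3 iff p2) = not 5/6 = 1/6
(((p3 implies p1) implies not p3) implies ((p3 or p3) implies (p3 or p1))) implies not (not p3 iff p2) = 1 implies 1/6 = 1/6
p3 implies p1 = 1/6 implies 1/6 = 1
(p3 implies p1) implies p2 = 1 implies 2/3 = 2/3
not ((p3 implies p1) implies p2) = not 2/3 = 1/3
p3 or p1 = 1/6 or 1/6 = 1/6
(p3 or p1) implies p3 = 1/6 implies 1/6 = 1
not p2 = not 2/3 = 1/3
not p2 implies p3 = 1/3 implies 1/6 = 5/6
((p3 or p1) implies p3) or (not p2 implies p3) = 1 or 5/6 = 1
not ((p3 implies p1) implies p2) iff (((p3 or p1) implies p3) or (not p2 implies p3)) = 1/3 iff 1 = 1/3
not p1 = not 1/6 = 5/6
not not p1 = not 5/6 = 1/6
p2 implies p3 = 2/3 implies 1/6 = 1/2
not not p1 implies (p2 implies p3) = 1/6 implies 1/2 = 1
(not ((p3 implies p1) implies p2) iff (((p3 or p1) implies p3) or (not p2 implies p3))) or (not not p1 implies (p2 implies p3)) = 1/3 or 1 = 1
((((p3 implies p1) implies not p3) implies ((p3 or p3) implies (p3 or p1))) implies not (not p3 iff p2)) implies ((not ((p3 implies p1) implies p2) iff (((p3 or p1) implies p3) or (not p2 implies p3))) or (not not p1 implies (p2 implies p3))) = 1/6 implies 1 = 1
not (((((p3 implies p1) implies not p3) implies ((p3 or p3) implies (p3 or p1))) implies not (not p3 iff p2)) implies ((not ((p3 implies p1) implies p2) iff (((p3 or p1) implies p3) or (not p2 implies p3))) or (not not p1 implies (p2 implies p3)))) = not 1 = 0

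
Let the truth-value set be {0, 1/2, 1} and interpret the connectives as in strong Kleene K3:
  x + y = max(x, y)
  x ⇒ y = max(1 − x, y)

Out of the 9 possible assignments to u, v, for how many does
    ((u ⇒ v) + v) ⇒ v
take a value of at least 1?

4

u = 0, v = 0 ↦ 0  <
u = 0, v = 1/2 ↦ 1/2  <
u = 0, v = 1 ↦ 1  ≥
u = 1/2, v = 0 ↦ 1/2  <
u = 1/2, v = 1/2 ↦ 1/2  <
u = 1/2, v = 1 ↦ 1  ≥
u = 1, v = 0 ↦ 1  ≥
u = 1, v = 1/2 ↦ 1/2  <
u = 1, v = 1 ↦ 1  ≥
So 4 of the 9 assignments meet the threshold.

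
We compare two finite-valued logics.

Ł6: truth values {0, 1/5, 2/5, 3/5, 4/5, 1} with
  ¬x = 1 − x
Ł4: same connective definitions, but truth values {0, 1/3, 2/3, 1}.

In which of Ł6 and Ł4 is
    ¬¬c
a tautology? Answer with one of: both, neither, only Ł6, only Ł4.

In Ł6: at c = 0 the value is 0 — not a tautology.
In Ł4: at c = 0 the value is 0 — not a tautology.

neither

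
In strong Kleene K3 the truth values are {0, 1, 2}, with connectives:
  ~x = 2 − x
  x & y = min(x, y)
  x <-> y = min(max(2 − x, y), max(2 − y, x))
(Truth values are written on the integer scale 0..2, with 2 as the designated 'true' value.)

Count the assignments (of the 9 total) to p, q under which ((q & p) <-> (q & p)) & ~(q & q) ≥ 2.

p = 0, q = 0 ↦ 2  ≥
p = 0, q = 1 ↦ 1  <
p = 0, q = 2 ↦ 0  <
p = 1, q = 0 ↦ 2  ≥
p = 1, q = 1 ↦ 1  <
p = 1, q = 2 ↦ 0  <
p = 2, q = 0 ↦ 2  ≥
p = 2, q = 1 ↦ 1  <
p = 2, q = 2 ↦ 0  <
So 3 of the 9 assignments meet the threshold.

3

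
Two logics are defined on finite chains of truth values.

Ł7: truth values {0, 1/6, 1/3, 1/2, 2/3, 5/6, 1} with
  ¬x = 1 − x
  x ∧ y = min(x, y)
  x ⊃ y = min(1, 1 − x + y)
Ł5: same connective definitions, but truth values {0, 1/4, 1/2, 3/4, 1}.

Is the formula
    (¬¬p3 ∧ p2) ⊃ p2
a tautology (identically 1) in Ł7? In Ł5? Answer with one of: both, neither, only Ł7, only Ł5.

In Ł7: every assignment gives 1 — tautology.
In Ł5: every assignment gives 1 — tautology.

both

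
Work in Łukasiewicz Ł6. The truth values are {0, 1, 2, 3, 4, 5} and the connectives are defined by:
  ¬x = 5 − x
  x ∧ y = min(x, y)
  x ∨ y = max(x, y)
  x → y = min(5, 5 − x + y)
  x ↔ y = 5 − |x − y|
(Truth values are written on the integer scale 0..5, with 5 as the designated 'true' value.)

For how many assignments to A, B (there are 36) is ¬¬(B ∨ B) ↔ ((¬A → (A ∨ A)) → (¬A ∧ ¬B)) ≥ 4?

12

value 5: 6 assignments (counts)
value 4: 6 assignments (counts)
value 3: 8 assignments
value 2: 6 assignments
value 1: 5 assignments
value 0: 5 assignments
So 12 of the 36 assignments meet the threshold.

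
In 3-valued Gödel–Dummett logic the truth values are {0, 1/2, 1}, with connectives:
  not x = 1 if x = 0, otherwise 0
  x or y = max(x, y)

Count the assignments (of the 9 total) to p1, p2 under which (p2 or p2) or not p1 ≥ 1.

5

p1 = 0, p2 = 0 ↦ 1  ≥
p1 = 0, p2 = 1/2 ↦ 1  ≥
p1 = 0, p2 = 1 ↦ 1  ≥
p1 = 1/2, p2 = 0 ↦ 0  <
p1 = 1/2, p2 = 1/2 ↦ 1/2  <
p1 = 1/2, p2 = 1 ↦ 1  ≥
p1 = 1, p2 = 0 ↦ 0  <
p1 = 1, p2 = 1/2 ↦ 1/2  <
p1 = 1, p2 = 1 ↦ 1  ≥
So 5 of the 9 assignments meet the threshold.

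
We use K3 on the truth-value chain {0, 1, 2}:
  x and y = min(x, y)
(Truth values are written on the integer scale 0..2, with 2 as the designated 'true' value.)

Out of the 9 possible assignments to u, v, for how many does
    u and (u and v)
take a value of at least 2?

1

u = 0, v = 0 ↦ 0  <
u = 0, v = 1 ↦ 0  <
u = 0, v = 2 ↦ 0  <
u = 1, v = 0 ↦ 0  <
u = 1, v = 1 ↦ 1  <
u = 1, v = 2 ↦ 1  <
u = 2, v = 0 ↦ 0  <
u = 2, v = 1 ↦ 1  <
u = 2, v = 2 ↦ 2  ≥
So 1 of the 9 assignments meets the threshold.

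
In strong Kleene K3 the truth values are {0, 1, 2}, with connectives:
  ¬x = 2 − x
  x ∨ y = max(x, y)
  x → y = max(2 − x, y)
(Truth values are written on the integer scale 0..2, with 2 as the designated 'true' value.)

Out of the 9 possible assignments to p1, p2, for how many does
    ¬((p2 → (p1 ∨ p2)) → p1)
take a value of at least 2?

p1 = 0, p2 = 0 ↦ 2  ≥
p1 = 0, p2 = 1 ↦ 1  <
p1 = 0, p2 = 2 ↦ 2  ≥
p1 = 1, p2 = 0 ↦ 1  <
p1 = 1, p2 = 1 ↦ 1  <
p1 = 1, p2 = 2 ↦ 1  <
p1 = 2, p2 = 0 ↦ 0  <
p1 = 2, p2 = 1 ↦ 0  <
p1 = 2, p2 = 2 ↦ 0  <
So 2 of the 9 assignments meet the threshold.

2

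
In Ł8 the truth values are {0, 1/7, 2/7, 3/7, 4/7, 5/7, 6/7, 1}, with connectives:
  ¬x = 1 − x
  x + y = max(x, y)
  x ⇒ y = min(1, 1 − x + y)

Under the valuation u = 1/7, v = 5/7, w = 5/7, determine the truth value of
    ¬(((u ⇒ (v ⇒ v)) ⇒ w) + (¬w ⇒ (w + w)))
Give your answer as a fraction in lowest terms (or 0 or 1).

0

v ⇒ v = 5/7 ⇒ 5/7 = 1
u ⇒ (v ⇒ v) = 1/7 ⇒ 1 = 1
(u ⇒ (v ⇒ v)) ⇒ w = 1 ⇒ 5/7 = 5/7
¬w = ¬5/7 = 2/7
w + w = 5/7 + 5/7 = 5/7
¬w ⇒ (w + w) = 2/7 ⇒ 5/7 = 1
((u ⇒ (v ⇒ v)) ⇒ w) + (¬w ⇒ (w + w)) = 5/7 + 1 = 1
¬(((u ⇒ (v ⇒ v)) ⇒ w) + (¬w ⇒ (w + w))) = ¬1 = 0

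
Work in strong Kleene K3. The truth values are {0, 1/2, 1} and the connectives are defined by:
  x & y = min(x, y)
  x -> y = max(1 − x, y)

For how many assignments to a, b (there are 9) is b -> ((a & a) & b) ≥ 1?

4

a = 0, b = 0 ↦ 1  ≥
a = 0, b = 1/2 ↦ 1/2  <
a = 0, b = 1 ↦ 0  <
a = 1/2, b = 0 ↦ 1  ≥
a = 1/2, b = 1/2 ↦ 1/2  <
a = 1/2, b = 1 ↦ 1/2  <
a = 1, b = 0 ↦ 1  ≥
a = 1, b = 1/2 ↦ 1/2  <
a = 1, b = 1 ↦ 1  ≥
So 4 of the 9 assignments meet the threshold.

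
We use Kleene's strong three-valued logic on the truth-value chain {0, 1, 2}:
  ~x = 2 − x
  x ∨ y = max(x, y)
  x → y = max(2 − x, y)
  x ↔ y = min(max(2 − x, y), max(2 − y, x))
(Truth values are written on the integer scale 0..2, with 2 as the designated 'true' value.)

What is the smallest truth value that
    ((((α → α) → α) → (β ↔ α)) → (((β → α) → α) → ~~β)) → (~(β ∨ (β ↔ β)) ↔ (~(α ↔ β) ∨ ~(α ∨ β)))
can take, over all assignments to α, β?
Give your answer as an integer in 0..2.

Take α = 0, β = 0:
α → α = 0 → 0 = 2
(α → α) → α = 2 → 0 = 0
β ↔ α = 0 ↔ 0 = 2
((α → α) → α) → (β ↔ α) = 0 → 2 = 2
β → α = 0 → 0 = 2
(β → α) → α = 2 → 0 = 0
~β = ~0 = 2
~~β = ~2 = 0
((β → α) → α) → ~~β = 0 → 0 = 2
(((α → α) → α) → (β ↔ α)) → (((β → α) → α) → ~~β) = 2 → 2 = 2
β ↔ β = 0 ↔ 0 = 2
β ∨ (β ↔ β) = 0 ∨ 2 = 2
~(β ∨ (β ↔ β)) = ~2 = 0
α ↔ β = 0 ↔ 0 = 2
~(α ↔ β) = ~2 = 0
α ∨ β = 0 ∨ 0 = 0
~(α ∨ β) = ~0 = 2
~(α ↔ β) ∨ ~(α ∨ β) = 0 ∨ 2 = 2
~(β ∨ (β ↔ β)) ↔ (~(α ↔ β) ∨ ~(α ∨ β)) = 0 ↔ 2 = 0
((((α → α) → α) → (β ↔ α)) → (((β → α) → α) → ~~β)) → (~(β ∨ (β ↔ β)) ↔ (~(α ↔ β) ∨ ~(α ∨ β))) = 2 → 0 = 0
No assignment yields a value below 0, so this is the minimum.

0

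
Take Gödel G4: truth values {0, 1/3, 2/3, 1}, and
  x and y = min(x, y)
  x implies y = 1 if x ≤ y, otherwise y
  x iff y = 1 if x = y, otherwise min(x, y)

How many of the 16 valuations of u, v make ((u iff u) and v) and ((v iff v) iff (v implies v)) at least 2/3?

u = 0, v = 0 ↦ 0  <
u = 0, v = 1/3 ↦ 1/3  <
u = 0, v = 2/3 ↦ 2/3  ≥
u = 0, v = 1 ↦ 1  ≥
u = 1/3, v = 0 ↦ 0  <
u = 1/3, v = 1/3 ↦ 1/3  <
u = 1/3, v = 2/3 ↦ 2/3  ≥
u = 1/3, v = 1 ↦ 1  ≥
u = 2/3, v = 0 ↦ 0  <
u = 2/3, v = 1/3 ↦ 1/3  <
u = 2/3, v = 2/3 ↦ 2/3  ≥
u = 2/3, v = 1 ↦ 1  ≥
u = 1, v = 0 ↦ 0  <
u = 1, v = 1/3 ↦ 1/3  <
u = 1, v = 2/3 ↦ 2/3  ≥
u = 1, v = 1 ↦ 1  ≥
So 8 of the 16 assignments meet the threshold.

8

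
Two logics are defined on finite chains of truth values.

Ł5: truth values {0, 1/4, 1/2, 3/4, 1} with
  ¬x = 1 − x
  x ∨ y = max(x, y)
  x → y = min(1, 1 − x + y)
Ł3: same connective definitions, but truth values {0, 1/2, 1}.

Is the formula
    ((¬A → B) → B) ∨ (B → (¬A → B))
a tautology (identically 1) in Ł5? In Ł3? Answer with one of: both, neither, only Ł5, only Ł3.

In Ł5: every assignment gives 1 — tautology.
In Ł3: every assignment gives 1 — tautology.

both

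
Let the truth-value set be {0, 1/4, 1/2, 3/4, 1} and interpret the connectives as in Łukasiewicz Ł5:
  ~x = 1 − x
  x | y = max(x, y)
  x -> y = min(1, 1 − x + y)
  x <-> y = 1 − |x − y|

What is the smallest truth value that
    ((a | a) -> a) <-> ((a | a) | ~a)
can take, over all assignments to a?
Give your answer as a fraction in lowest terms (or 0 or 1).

1/2

Take a = 1/2:
a | a = 1/2 | 1/2 = 1/2
(a | a) -> a = 1/2 -> 1/2 = 1
a | a = 1/2 | 1/2 = 1/2
~a = ~1/2 = 1/2
(a | a) | ~a = 1/2 | 1/2 = 1/2
((a | a) -> a) <-> ((a | a) | ~a) = 1 <-> 1/2 = 1/2
No assignment yields a value below 1/2, so this is the minimum.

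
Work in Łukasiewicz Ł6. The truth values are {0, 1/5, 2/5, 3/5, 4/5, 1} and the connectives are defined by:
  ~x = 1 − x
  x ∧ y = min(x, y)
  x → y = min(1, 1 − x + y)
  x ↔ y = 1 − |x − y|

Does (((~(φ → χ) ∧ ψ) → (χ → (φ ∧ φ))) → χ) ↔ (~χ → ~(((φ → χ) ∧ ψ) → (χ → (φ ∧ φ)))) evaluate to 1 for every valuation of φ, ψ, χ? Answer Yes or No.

Counterexample: take φ = 0, ψ = 2/5, χ = 4/5.
φ → χ = 0 → 4/5 = 1
~(φ → χ) = ~1 = 0
~(φ → χ) ∧ ψ = 0 ∧ 2/5 = 0
φ ∧ φ = 0 ∧ 0 = 0
χ → (φ ∧ φ) = 4/5 → 0 = 1/5
(~(φ → χ) ∧ ψ) → (χ → (φ ∧ φ)) = 0 → 1/5 = 1
((~(φ → χ) ∧ ψ) → (χ → (φ ∧ φ))) → χ = 1 → 4/5 = 4/5
~χ = ~4/5 = 1/5
φ → χ = 0 → 4/5 = 1
(φ → χ) ∧ ψ = 1 ∧ 2/5 = 2/5
φ ∧ φ = 0 ∧ 0 = 0
χ → (φ ∧ φ) = 4/5 → 0 = 1/5
((φ → χ) ∧ ψ) → (χ → (φ ∧ φ)) = 2/5 → 1/5 = 4/5
~(((φ → χ) ∧ ψ) → (χ → (φ ∧ φ))) = ~4/5 = 1/5
~χ → ~(((φ → χ) ∧ ψ) → (χ → (φ ∧ φ))) = 1/5 → 1/5 = 1
(((~(φ → χ) ∧ ψ) → (χ → (φ ∧ φ))) → χ) ↔ (~χ → ~(((φ → χ) ∧ ψ) → (χ → (φ ∧ φ)))) = 4/5 ↔ 1 = 4/5
This gives 4/5 ≠ 1.

No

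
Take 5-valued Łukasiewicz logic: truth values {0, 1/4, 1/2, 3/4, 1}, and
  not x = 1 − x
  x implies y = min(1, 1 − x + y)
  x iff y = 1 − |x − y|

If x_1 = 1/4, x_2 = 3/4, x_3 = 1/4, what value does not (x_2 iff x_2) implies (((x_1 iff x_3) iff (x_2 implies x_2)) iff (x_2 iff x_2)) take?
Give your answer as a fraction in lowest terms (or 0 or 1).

1

x_2 iff x_2 = 3/4 iff 3/4 = 1
not (x_2 iff x_2) = not 1 = 0
x_1 iff x_3 = 1/4 iff 1/4 = 1
x_2 implies x_2 = 3/4 implies 3/4 = 1
(x_1 iff x_3) iff (x_2 implies x_2) = 1 iff 1 = 1
x_2 iff x_2 = 3/4 iff 3/4 = 1
((x_1 iff x_3) iff (x_2 implies x_2)) iff (x_2 iff x_2) = 1 iff 1 = 1
not (x_2 iff x_2) implies (((x_1 iff x_3) iff (x_2 implies x_2)) iff (x_2 iff x_2)) = 0 implies 1 = 1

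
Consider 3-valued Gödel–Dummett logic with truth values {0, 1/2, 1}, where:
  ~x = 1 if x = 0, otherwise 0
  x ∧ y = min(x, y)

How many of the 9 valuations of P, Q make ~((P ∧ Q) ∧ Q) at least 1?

P = 0, Q = 0 ↦ 1  ≥
P = 0, Q = 1/2 ↦ 1  ≥
P = 0, Q = 1 ↦ 1  ≥
P = 1/2, Q = 0 ↦ 1  ≥
P = 1/2, Q = 1/2 ↦ 0  <
P = 1/2, Q = 1 ↦ 0  <
P = 1, Q = 0 ↦ 1  ≥
P = 1, Q = 1/2 ↦ 0  <
P = 1, Q = 1 ↦ 0  <
So 5 of the 9 assignments meet the threshold.

5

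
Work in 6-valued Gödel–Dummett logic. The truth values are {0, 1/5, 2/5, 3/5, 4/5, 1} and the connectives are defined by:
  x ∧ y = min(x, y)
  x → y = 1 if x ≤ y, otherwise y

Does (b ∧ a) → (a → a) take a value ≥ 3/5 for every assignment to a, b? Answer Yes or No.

Yes

At a = 4/5, b = 3/5, for instance:
b ∧ a = 3/5 ∧ 4/5 = 3/5
a → a = 4/5 → 4/5 = 1
(b ∧ a) → (a → a) = 3/5 → 1 = 1
and checking the remaining 35 assignments likewise gives ≥ 3/5 in every case.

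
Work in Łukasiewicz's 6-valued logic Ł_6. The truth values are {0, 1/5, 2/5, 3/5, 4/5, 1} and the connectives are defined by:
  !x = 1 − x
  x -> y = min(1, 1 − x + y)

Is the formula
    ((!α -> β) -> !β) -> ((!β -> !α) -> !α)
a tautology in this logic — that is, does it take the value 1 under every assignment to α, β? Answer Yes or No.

No

Counterexample: take α = 1/5, β = 1/5.
!α = !1/5 = 4/5
!α -> β = 4/5 -> 1/5 = 2/5
!β = !1/5 = 4/5
(!α -> β) -> !β = 2/5 -> 4/5 = 1
!β = !1/5 = 4/5
!α = !1/5 = 4/5
!β -> !α = 4/5 -> 4/5 = 1
!α = !1/5 = 4/5
(!β -> !α) -> !α = 1 -> 4/5 = 4/5
((!α -> β) -> !β) -> ((!β -> !α) -> !α) = 1 -> 4/5 = 4/5
This gives 4/5 ≠ 1.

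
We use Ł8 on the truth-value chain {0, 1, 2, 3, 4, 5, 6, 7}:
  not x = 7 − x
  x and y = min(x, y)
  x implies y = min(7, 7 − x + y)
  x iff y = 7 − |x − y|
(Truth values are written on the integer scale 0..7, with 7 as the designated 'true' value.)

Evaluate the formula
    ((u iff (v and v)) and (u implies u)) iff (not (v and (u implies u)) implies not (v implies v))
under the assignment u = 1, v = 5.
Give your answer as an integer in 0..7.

v and v = 5 and 5 = 5
u iff (v and v) = 1 iff 5 = 3
u implies u = 1 implies 1 = 7
(u iff (v and v)) and (u implies u) = 3 and 7 = 3
u implies u = 1 implies 1 = 7
v and (u implies u) = 5 and 7 = 5
not (v and (u implies u)) = not 5 = 2
v implies v = 5 implies 5 = 7
not (v implies v) = not 7 = 0
not (v and (u implies u)) implies not (v implies v) = 2 implies 0 = 5
((u iff (v and v)) and (u implies u)) iff (not (v and (u implies u)) implies not (v implies v)) = 3 iff 5 = 5

5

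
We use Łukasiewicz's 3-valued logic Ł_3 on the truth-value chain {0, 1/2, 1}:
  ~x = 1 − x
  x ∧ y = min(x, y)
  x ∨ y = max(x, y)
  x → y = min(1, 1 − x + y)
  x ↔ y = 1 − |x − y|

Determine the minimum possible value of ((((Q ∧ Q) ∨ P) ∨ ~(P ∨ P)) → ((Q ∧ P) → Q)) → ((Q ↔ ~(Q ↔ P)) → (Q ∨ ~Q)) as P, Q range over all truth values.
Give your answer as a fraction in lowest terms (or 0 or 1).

1/2

Take P = 0, Q = 1/2:
Q ∧ Q = 1/2 ∧ 1/2 = 1/2
(Q ∧ Q) ∨ P = 1/2 ∨ 0 = 1/2
P ∨ P = 0 ∨ 0 = 0
~(P ∨ P) = ~0 = 1
((Q ∧ Q) ∨ P) ∨ ~(P ∨ P) = 1/2 ∨ 1 = 1
Q ∧ P = 1/2 ∧ 0 = 0
(Q ∧ P) → Q = 0 → 1/2 = 1
(((Q ∧ Q) ∨ P) ∨ ~(P ∨ P)) → ((Q ∧ P) → Q) = 1 → 1 = 1
Q ↔ P = 1/2 ↔ 0 = 1/2
~(Q ↔ P) = ~1/2 = 1/2
Q ↔ ~(Q ↔ P) = 1/2 ↔ 1/2 = 1
~Q = ~1/2 = 1/2
Q ∨ ~Q = 1/2 ∨ 1/2 = 1/2
(Q ↔ ~(Q ↔ P)) → (Q ∨ ~Q) = 1 → 1/2 = 1/2
((((Q ∧ Q) ∨ P) ∨ ~(P ∨ P)) → ((Q ∧ P) → Q)) → ((Q ↔ ~(Q ↔ P)) → (Q ∨ ~Q)) = 1 → 1/2 = 1/2
No assignment yields a value below 1/2, so this is the minimum.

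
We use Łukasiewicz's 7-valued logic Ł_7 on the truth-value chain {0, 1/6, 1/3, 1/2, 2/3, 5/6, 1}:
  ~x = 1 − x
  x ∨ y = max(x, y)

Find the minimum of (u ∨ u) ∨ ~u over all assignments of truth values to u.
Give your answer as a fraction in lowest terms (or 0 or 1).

Take u = 1/2:
u ∨ u = 1/2 ∨ 1/2 = 1/2
~u = ~1/2 = 1/2
(u ∨ u) ∨ ~u = 1/2 ∨ 1/2 = 1/2
No assignment yields a value below 1/2, so this is the minimum.

1/2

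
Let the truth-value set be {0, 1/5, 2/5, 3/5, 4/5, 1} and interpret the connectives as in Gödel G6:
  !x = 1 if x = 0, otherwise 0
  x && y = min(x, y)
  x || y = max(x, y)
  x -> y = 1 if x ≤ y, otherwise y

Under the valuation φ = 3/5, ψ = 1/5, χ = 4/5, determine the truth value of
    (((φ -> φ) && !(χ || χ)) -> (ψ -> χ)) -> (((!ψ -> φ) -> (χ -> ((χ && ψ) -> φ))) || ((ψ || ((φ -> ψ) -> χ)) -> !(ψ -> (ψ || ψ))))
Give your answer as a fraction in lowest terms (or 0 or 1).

φ -> φ = 3/5 -> 3/5 = 1
χ || χ = 4/5 || 4/5 = 4/5
!(χ || χ) = !4/5 = 0
(φ -> φ) && !(χ || χ) = 1 && 0 = 0
ψ -> χ = 1/5 -> 4/5 = 1
((φ -> φ) && !(χ || χ)) -> (ψ -> χ) = 0 -> 1 = 1
!ψ = !1/5 = 0
!ψ -> φ = 0 -> 3/5 = 1
χ && ψ = 4/5 && 1/5 = 1/5
(χ && ψ) -> φ = 1/5 -> 3/5 = 1
χ -> ((χ && ψ) -> φ) = 4/5 -> 1 = 1
(!ψ -> φ) -> (χ -> ((χ && ψ) -> φ)) = 1 -> 1 = 1
φ -> ψ = 3/5 -> 1/5 = 1/5
(φ -> ψ) -> χ = 1/5 -> 4/5 = 1
ψ || ((φ -> ψ) -> χ) = 1/5 || 1 = 1
ψ || ψ = 1/5 || 1/5 = 1/5
ψ -> (ψ || ψ) = 1/5 -> 1/5 = 1
!(ψ -> (ψ || ψ)) = !1 = 0
(ψ || ((φ -> ψ) -> χ)) -> !(ψ -> (ψ || ψ)) = 1 -> 0 = 0
((!ψ -> φ) -> (χ -> ((χ && ψ) -> φ))) || ((ψ || ((φ -> ψ) -> χ)) -> !(ψ -> (ψ || ψ))) = 1 || 0 = 1
(((φ -> φ) && !(χ || χ)) -> (ψ -> χ)) -> (((!ψ -> φ) -> (χ -> ((χ && ψ) -> φ))) || ((ψ || ((φ -> ψ) -> χ)) -> !(ψ -> (ψ || ψ)))) = 1 -> 1 = 1

1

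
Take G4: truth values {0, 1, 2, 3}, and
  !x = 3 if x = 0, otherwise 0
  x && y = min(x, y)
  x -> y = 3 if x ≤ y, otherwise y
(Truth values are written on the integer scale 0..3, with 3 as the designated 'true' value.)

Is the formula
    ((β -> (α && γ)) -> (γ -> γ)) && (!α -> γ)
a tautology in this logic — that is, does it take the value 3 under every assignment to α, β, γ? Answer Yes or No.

Counterexample: take α = 0, β = 0, γ = 0.
α && γ = 0 && 0 = 0
β -> (α && γ) = 0 -> 0 = 3
γ -> γ = 0 -> 0 = 3
(β -> (α && γ)) -> (γ -> γ) = 3 -> 3 = 3
!α = !0 = 3
!α -> γ = 3 -> 0 = 0
((β -> (α && γ)) -> (γ -> γ)) && (!α -> γ) = 3 && 0 = 0
This gives 0 ≠ 3.

No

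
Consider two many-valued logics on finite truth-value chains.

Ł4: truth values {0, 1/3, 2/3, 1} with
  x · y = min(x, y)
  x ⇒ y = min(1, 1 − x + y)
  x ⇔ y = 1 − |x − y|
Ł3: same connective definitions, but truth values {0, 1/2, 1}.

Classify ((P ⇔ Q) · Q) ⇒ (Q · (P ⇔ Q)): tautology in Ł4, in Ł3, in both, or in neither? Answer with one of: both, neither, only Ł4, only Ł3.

In Ł4: every assignment gives 1 — tautology.
In Ł3: every assignment gives 1 — tautology.

both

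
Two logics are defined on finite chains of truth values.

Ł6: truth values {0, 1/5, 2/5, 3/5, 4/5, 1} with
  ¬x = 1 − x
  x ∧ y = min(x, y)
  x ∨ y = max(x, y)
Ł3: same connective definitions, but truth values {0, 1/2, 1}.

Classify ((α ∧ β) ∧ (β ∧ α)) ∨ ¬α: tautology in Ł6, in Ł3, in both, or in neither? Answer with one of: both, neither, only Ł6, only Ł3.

neither

In Ł6: at α = 1/5, β = 0 the value is 4/5 — not a tautology.
In Ł3: at α = 1/2, β = 0 the value is 1/2 — not a tautology.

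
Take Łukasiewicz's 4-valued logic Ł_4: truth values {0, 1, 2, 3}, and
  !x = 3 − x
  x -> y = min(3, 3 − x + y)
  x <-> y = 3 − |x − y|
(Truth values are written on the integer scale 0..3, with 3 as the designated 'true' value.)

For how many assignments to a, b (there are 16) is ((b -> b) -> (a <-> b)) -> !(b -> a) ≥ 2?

a = 0, b = 0 ↦ 0  <
a = 0, b = 1 ↦ 2  ≥
a = 0, b = 2 ↦ 3  ≥
a = 0, b = 3 ↦ 3  ≥
a = 1, b = 0 ↦ 1  <
a = 1, b = 1 ↦ 0  <
a = 1, b = 2 ↦ 2  ≥
a = 1, b = 3 ↦ 3  ≥
a = 2, b = 0 ↦ 2  ≥
a = 2, b = 1 ↦ 1  <
a = 2, b = 2 ↦ 0  <
a = 2, b = 3 ↦ 2  ≥
a = 3, b = 0 ↦ 3  ≥
a = 3, b = 1 ↦ 2  ≥
a = 3, b = 2 ↦ 1  <
a = 3, b = 3 ↦ 0  <
So 9 of the 16 assignments meet the threshold.

9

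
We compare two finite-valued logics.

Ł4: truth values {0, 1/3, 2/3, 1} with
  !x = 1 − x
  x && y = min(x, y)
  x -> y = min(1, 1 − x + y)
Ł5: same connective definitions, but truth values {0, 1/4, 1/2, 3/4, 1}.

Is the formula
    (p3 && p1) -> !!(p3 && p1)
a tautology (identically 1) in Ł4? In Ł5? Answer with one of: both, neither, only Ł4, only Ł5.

both

In Ł4: every assignment gives 1 — tautology.
In Ł5: every assignment gives 1 — tautology.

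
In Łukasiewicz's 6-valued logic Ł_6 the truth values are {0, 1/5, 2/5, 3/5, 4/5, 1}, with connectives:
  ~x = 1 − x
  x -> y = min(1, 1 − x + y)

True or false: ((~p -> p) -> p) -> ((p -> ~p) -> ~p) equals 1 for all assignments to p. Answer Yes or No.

p = 0 ↦ 1
p = 1/5 ↦ 1
p = 2/5 ↦ 1
p = 3/5 ↦ 1
p = 4/5 ↦ 1
p = 1 ↦ 1
Every assignment gives a value ≥ 1.

Yes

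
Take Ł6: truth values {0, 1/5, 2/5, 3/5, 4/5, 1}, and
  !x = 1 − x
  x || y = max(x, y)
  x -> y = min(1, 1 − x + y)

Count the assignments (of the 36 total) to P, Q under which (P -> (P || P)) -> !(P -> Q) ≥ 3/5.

value 1: 1 assignment (counts)
value 4/5: 2 assignments (counts)
value 3/5: 3 assignments (counts)
value 2/5: 4 assignments
value 1/5: 5 assignments
value 0: 21 assignments
So 6 of the 36 assignments meet the threshold.

6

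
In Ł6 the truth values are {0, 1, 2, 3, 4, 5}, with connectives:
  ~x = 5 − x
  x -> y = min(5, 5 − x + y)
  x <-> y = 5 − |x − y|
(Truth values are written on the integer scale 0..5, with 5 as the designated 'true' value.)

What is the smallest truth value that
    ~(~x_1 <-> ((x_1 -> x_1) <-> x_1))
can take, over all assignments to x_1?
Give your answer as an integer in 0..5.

1

Take x_1 = 2:
~x_1 = ~2 = 3
x_1 -> x_1 = 2 -> 2 = 5
(x_1 -> x_1) <-> x_1 = 5 <-> 2 = 2
~x_1 <-> ((x_1 -> x_1) <-> x_1) = 3 <-> 2 = 4
~(~x_1 <-> ((x_1 -> x_1) <-> x_1)) = ~4 = 1
No assignment yields a value below 1, so this is the minimum.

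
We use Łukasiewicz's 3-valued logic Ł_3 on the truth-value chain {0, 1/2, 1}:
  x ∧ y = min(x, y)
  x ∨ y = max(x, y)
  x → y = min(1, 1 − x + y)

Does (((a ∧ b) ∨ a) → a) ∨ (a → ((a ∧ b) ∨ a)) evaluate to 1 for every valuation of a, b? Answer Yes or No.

Yes

a = 0, b = 0 ↦ 1
a = 0, b = 1/2 ↦ 1
a = 0, b = 1 ↦ 1
a = 1/2, b = 0 ↦ 1
a = 1/2, b = 1/2 ↦ 1
a = 1/2, b = 1 ↦ 1
a = 1, b = 0 ↦ 1
a = 1, b = 1/2 ↦ 1
a = 1, b = 1 ↦ 1
Every assignment gives a value ≥ 1.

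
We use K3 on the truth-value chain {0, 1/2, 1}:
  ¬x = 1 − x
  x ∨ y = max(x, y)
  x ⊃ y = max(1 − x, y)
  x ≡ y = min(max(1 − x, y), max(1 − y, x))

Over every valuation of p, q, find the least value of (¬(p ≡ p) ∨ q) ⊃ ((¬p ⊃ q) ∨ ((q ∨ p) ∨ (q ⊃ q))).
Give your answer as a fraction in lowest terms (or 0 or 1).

1/2

Take p = 0, q = 1/2:
p ≡ p = 0 ≡ 0 = 1
¬(p ≡ p) = ¬1 = 0
¬(p ≡ p) ∨ q = 0 ∨ 1/2 = 1/2
¬p = ¬0 = 1
¬p ⊃ q = 1 ⊃ 1/2 = 1/2
q ∨ p = 1/2 ∨ 0 = 1/2
q ⊃ q = 1/2 ⊃ 1/2 = 1/2
(q ∨ p) ∨ (q ⊃ q) = 1/2 ∨ 1/2 = 1/2
(¬p ⊃ q) ∨ ((q ∨ p) ∨ (q ⊃ q)) = 1/2 ∨ 1/2 = 1/2
(¬(p ≡ p) ∨ q) ⊃ ((¬p ⊃ q) ∨ ((q ∨ p) ∨ (q ⊃ q))) = 1/2 ⊃ 1/2 = 1/2
No assignment yields a value below 1/2, so this is the minimum.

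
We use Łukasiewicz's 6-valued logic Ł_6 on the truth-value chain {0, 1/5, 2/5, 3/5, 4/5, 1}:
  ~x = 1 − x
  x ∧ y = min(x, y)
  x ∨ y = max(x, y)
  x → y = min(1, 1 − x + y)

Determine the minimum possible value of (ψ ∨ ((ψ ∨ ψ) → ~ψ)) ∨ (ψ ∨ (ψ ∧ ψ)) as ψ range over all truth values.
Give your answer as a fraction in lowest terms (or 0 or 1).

Take ψ = 3/5:
ψ ∨ ψ = 3/5 ∨ 3/5 = 3/5
~ψ = ~3/5 = 2/5
(ψ ∨ ψ) → ~ψ = 3/5 → 2/5 = 4/5
ψ ∨ ((ψ ∨ ψ) → ~ψ) = 3/5 ∨ 4/5 = 4/5
ψ ∧ ψ = 3/5 ∧ 3/5 = 3/5
ψ ∨ (ψ ∧ ψ) = 3/5 ∨ 3/5 = 3/5
(ψ ∨ ((ψ ∨ ψ) → ~ψ)) ∨ (ψ ∨ (ψ ∧ ψ)) = 4/5 ∨ 3/5 = 4/5
No assignment yields a value below 4/5, so this is the minimum.

4/5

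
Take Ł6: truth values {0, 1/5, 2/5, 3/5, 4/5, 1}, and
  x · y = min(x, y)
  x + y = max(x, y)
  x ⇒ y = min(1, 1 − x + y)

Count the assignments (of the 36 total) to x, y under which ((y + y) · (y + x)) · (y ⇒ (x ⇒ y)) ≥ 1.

value 1: 6 assignments (counts)
value 4/5: 6 assignments
value 3/5: 6 assignments
value 2/5: 6 assignments
value 1/5: 6 assignments
value 0: 6 assignments
So 6 of the 36 assignments meet the threshold.

6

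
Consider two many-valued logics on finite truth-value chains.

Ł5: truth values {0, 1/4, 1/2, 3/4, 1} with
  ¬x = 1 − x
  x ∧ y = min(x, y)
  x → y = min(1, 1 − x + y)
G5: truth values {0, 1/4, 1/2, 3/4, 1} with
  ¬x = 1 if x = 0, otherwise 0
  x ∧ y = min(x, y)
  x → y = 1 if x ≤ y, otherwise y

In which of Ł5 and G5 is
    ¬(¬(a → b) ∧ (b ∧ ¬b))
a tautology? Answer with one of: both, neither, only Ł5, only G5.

only G5

In Ł5: at a = 1/2, b = 1/4 the value is 3/4 — not a tautology.
In G5: every assignment gives 1 — tautology.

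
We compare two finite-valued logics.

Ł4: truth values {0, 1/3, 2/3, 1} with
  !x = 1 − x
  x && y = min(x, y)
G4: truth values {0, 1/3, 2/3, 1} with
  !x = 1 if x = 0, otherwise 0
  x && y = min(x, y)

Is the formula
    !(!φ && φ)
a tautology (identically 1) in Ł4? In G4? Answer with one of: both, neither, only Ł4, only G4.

In Ł4: at φ = 1/3 the value is 2/3 — not a tautology.
In G4: every assignment gives 1 — tautology.

only G4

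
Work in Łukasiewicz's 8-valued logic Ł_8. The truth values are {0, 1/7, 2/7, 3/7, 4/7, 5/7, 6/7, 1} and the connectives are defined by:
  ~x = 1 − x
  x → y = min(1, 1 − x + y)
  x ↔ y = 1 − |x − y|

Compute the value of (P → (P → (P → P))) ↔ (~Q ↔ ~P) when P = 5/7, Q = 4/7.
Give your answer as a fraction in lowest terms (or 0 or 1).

P → P = 5/7 → 5/7 = 1
P → (P → P) = 5/7 → 1 = 1
P → (P → (P → P)) = 5/7 → 1 = 1
~Q = ~4/7 = 3/7
~P = ~5/7 = 2/7
~Q ↔ ~P = 3/7 ↔ 2/7 = 6/7
(P → (P → (P → P))) ↔ (~Q ↔ ~P) = 1 ↔ 6/7 = 6/7

6/7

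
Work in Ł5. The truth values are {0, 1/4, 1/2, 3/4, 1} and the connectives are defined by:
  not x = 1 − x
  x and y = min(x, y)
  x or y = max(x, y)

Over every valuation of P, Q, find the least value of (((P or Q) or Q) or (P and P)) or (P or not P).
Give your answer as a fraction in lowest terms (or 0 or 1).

1/2

Take P = 1/2, Q = 0:
P or Q = 1/2 or 0 = 1/2
(P or Q) or Q = 1/2 or 0 = 1/2
P and P = 1/2 and 1/2 = 1/2
((P or Q) or Q) or (P and P) = 1/2 or 1/2 = 1/2
not P = not 1/2 = 1/2
P or not P = 1/2 or 1/2 = 1/2
(((P or Q) or Q) or (P and P)) or (P or not P) = 1/2 or 1/2 = 1/2
No assignment yields a value below 1/2, so this is the minimum.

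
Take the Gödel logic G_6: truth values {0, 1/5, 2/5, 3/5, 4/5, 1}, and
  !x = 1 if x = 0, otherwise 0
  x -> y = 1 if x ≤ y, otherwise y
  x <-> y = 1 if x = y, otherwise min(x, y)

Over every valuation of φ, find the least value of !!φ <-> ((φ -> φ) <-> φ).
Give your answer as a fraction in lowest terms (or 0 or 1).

Take φ = 1/5:
!φ = !1/5 = 0
!!φ = !0 = 1
φ -> φ = 1/5 -> 1/5 = 1
(φ -> φ) <-> φ = 1 <-> 1/5 = 1/5
!!φ <-> ((φ -> φ) <-> φ) = 1 <-> 1/5 = 1/5
No assignment yields a value below 1/5, so this is the minimum.

1/5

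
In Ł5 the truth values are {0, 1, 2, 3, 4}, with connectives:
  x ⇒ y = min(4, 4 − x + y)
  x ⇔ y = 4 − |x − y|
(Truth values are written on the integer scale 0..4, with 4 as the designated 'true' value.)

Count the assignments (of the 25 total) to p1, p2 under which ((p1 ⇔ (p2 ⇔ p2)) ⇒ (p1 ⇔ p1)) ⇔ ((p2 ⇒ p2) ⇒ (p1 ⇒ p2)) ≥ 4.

15

value 4: 15 assignments (counts)
value 3: 4 assignments
value 2: 3 assignments
value 1: 2 assignments
value 0: 1 assignment
So 15 of the 25 assignments meet the threshold.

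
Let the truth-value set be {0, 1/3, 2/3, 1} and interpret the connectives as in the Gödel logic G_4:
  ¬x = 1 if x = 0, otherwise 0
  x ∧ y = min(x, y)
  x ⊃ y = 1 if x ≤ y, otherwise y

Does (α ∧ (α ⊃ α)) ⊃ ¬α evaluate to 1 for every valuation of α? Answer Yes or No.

No

Counterexample: take α = 1/3.
α ⊃ α = 1/3 ⊃ 1/3 = 1
α ∧ (α ⊃ α) = 1/3 ∧ 1 = 1/3
¬α = ¬1/3 = 0
(α ∧ (α ⊃ α)) ⊃ ¬α = 1/3 ⊃ 0 = 0
This gives 0 ≠ 1.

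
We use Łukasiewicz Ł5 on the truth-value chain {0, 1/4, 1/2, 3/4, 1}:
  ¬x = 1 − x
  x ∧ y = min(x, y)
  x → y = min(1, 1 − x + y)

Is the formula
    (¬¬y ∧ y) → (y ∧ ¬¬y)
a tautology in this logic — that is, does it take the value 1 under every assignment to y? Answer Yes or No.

Yes

y = 0 ↦ 1
y = 1/4 ↦ 1
y = 1/2 ↦ 1
y = 3/4 ↦ 1
y = 1 ↦ 1
Every assignment gives a value ≥ 1.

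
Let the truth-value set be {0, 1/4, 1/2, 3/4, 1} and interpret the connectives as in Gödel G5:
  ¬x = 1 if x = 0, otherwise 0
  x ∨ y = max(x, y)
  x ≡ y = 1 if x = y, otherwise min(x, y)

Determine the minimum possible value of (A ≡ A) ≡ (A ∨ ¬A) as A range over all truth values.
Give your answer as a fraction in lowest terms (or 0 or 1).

1/4

Take A = 1/4:
A ≡ A = 1/4 ≡ 1/4 = 1
¬A = ¬1/4 = 0
A ∨ ¬A = 1/4 ∨ 0 = 1/4
(A ≡ A) ≡ (A ∨ ¬A) = 1 ≡ 1/4 = 1/4
No assignment yields a value below 1/4, so this is the minimum.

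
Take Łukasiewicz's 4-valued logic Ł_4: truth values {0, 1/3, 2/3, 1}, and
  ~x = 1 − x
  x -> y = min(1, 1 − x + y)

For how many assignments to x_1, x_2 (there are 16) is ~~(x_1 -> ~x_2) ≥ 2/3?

13

x_1 = 0, x_2 = 0 ↦ 1  ≥
x_1 = 0, x_2 = 1/3 ↦ 1  ≥
x_1 = 0, x_2 = 2/3 ↦ 1  ≥
x_1 = 0, x_2 = 1 ↦ 1  ≥
x_1 = 1/3, x_2 = 0 ↦ 1  ≥
x_1 = 1/3, x_2 = 1/3 ↦ 1  ≥
x_1 = 1/3, x_2 = 2/3 ↦ 1  ≥
x_1 = 1/3, x_2 = 1 ↦ 2/3  ≥
x_1 = 2/3, x_2 = 0 ↦ 1  ≥
x_1 = 2/3, x_2 = 1/3 ↦ 1  ≥
x_1 = 2/3, x_2 = 2/3 ↦ 2/3  ≥
x_1 = 2/3, x_2 = 1 ↦ 1/3  <
x_1 = 1, x_2 = 0 ↦ 1  ≥
x_1 = 1, x_2 = 1/3 ↦ 2/3  ≥
x_1 = 1, x_2 = 2/3 ↦ 1/3  <
x_1 = 1, x_2 = 1 ↦ 0  <
So 13 of the 16 assignments meet the threshold.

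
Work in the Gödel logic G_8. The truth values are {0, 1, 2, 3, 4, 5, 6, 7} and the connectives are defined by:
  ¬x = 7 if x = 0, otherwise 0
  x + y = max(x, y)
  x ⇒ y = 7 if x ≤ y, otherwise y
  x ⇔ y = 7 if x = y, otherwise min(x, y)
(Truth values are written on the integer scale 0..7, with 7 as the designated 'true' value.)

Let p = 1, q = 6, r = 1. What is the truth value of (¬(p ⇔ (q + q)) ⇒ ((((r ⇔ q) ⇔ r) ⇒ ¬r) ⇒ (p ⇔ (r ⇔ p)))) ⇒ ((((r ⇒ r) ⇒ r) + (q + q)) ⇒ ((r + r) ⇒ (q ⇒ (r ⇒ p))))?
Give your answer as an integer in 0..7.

7

q + q = 6 + 6 = 6
p ⇔ (q + q) = 1 ⇔ 6 = 1
¬(p ⇔ (q + q)) = ¬1 = 0
r ⇔ q = 1 ⇔ 6 = 1
(r ⇔ q) ⇔ r = 1 ⇔ 1 = 7
¬r = ¬1 = 0
((r ⇔ q) ⇔ r) ⇒ ¬r = 7 ⇒ 0 = 0
r ⇔ p = 1 ⇔ 1 = 7
p ⇔ (r ⇔ p) = 1 ⇔ 7 = 1
(((r ⇔ q) ⇔ r) ⇒ ¬r) ⇒ (p ⇔ (r ⇔ p)) = 0 ⇒ 1 = 7
¬(p ⇔ (q + q)) ⇒ ((((r ⇔ q) ⇔ r) ⇒ ¬r) ⇒ (p ⇔ (r ⇔ p))) = 0 ⇒ 7 = 7
r ⇒ r = 1 ⇒ 1 = 7
(r ⇒ r) ⇒ r = 7 ⇒ 1 = 1
q + q = 6 + 6 = 6
((r ⇒ r) ⇒ r) + (q + q) = 1 + 6 = 6
r + r = 1 + 1 = 1
r ⇒ p = 1 ⇒ 1 = 7
q ⇒ (r ⇒ p) = 6 ⇒ 7 = 7
(r + r) ⇒ (q ⇒ (r ⇒ p)) = 1 ⇒ 7 = 7
(((r ⇒ r) ⇒ r) + (q + q)) ⇒ ((r + r) ⇒ (q ⇒ (r ⇒ p))) = 6 ⇒ 7 = 7
(¬(p ⇔ (q + q)) ⇒ ((((r ⇔ q) ⇔ r) ⇒ ¬r) ⇒ (p ⇔ (r ⇔ p)))) ⇒ ((((r ⇒ r) ⇒ r) + (q + q)) ⇒ ((r + r) ⇒ (q ⇒ (r ⇒ p)))) = 7 ⇒ 7 = 7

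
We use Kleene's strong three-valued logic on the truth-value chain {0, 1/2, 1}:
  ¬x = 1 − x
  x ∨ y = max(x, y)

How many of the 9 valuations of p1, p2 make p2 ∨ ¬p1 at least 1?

p1 = 0, p2 = 0 ↦ 1  ≥
p1 = 0, p2 = 1/2 ↦ 1  ≥
p1 = 0, p2 = 1 ↦ 1  ≥
p1 = 1/2, p2 = 0 ↦ 1/2  <
p1 = 1/2, p2 = 1/2 ↦ 1/2  <
p1 = 1/2, p2 = 1 ↦ 1  ≥
p1 = 1, p2 = 0 ↦ 0  <
p1 = 1, p2 = 1/2 ↦ 1/2  <
p1 = 1, p2 = 1 ↦ 1  ≥
So 5 of the 9 assignments meet the threshold.

5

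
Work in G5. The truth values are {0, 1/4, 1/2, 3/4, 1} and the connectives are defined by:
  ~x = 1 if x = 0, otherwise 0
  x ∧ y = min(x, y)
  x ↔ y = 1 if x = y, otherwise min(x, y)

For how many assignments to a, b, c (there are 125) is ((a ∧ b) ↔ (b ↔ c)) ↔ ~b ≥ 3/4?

52

value 1: 52 assignments (counts)
value 0: 73 assignments
So 52 of the 125 assignments meet the threshold.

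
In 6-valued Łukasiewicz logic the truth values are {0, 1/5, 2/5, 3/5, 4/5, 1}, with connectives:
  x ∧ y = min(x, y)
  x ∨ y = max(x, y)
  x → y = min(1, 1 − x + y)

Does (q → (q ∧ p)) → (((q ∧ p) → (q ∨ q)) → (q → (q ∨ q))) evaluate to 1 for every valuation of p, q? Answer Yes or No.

At p = 3/5, q = 1/5, for instance:
q ∧ p = 1/5 ∧ 3/5 = 1/5
q → (q ∧ p) = 1/5 → 1/5 = 1
q ∨ q = 1/5 ∨ 1/5 = 1/5
(q ∧ p) → (q ∨ q) = 1/5 → 1/5 = 1
q → (q ∨ q) = 1/5 → 1/5 = 1
((q ∧ p) → (q ∨ q)) → (q → (q ∨ q)) = 1 → 1 = 1
(q → (q ∧ p)) → (((q ∧ p) → (q ∨ q)) → (q → (q ∨ q))) = 1 → 1 = 1
and checking the remaining 35 assignments likewise gives ≥ 1 in every case.

Yes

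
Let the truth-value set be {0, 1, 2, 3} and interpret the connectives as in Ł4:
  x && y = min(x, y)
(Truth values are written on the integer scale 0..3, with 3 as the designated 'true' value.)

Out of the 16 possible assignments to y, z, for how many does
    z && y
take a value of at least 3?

1

y = 0, z = 0 ↦ 0  <
y = 0, z = 1 ↦ 0  <
y = 0, z = 2 ↦ 0  <
y = 0, z = 3 ↦ 0  <
y = 1, z = 0 ↦ 0  <
y = 1, z = 1 ↦ 1  <
y = 1, z = 2 ↦ 1  <
y = 1, z = 3 ↦ 1  <
y = 2, z = 0 ↦ 0  <
y = 2, z = 1 ↦ 1  <
y = 2, z = 2 ↦ 2  <
y = 2, z = 3 ↦ 2  <
y = 3, z = 0 ↦ 0  <
y = 3, z = 1 ↦ 1  <
y = 3, z = 2 ↦ 2  <
y = 3, z = 3 ↦ 3  ≥
So 1 of the 16 assignments meets the threshold.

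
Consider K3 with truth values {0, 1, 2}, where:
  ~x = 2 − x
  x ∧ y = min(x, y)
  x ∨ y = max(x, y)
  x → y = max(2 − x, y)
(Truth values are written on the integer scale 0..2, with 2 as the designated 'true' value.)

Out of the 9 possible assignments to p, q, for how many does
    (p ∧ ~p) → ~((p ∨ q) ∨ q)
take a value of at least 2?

6

p = 0, q = 0 ↦ 2  ≥
p = 0, q = 1 ↦ 2  ≥
p = 0, q = 2 ↦ 2  ≥
p = 1, q = 0 ↦ 1  <
p = 1, q = 1 ↦ 1  <
p = 1, q = 2 ↦ 1  <
p = 2, q = 0 ↦ 2  ≥
p = 2, q = 1 ↦ 2  ≥
p = 2, q = 2 ↦ 2  ≥
So 6 of the 9 assignments meet the threshold.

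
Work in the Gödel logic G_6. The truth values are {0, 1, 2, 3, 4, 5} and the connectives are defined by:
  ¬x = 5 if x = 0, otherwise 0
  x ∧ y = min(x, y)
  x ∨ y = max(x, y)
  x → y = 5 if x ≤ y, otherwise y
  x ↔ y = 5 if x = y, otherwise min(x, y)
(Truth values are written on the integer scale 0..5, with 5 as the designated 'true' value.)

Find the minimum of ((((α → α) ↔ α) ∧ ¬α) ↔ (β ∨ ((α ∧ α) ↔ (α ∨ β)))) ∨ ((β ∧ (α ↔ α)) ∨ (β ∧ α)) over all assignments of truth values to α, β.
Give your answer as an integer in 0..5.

Take α = 0, β = 0:
α → α = 0 → 0 = 5
(α → α) ↔ α = 5 ↔ 0 = 0
¬α = ¬0 = 5
((α → α) ↔ α) ∧ ¬α = 0 ∧ 5 = 0
α ∧ α = 0 ∧ 0 = 0
α ∨ β = 0 ∨ 0 = 0
(α ∧ α) ↔ (α ∨ β) = 0 ↔ 0 = 5
β ∨ ((α ∧ α) ↔ (α ∨ β)) = 0 ∨ 5 = 5
(((α → α) ↔ α) ∧ ¬α) ↔ (β ∨ ((α ∧ α) ↔ (α ∨ β))) = 0 ↔ 5 = 0
α ↔ α = 0 ↔ 0 = 5
β ∧ (α ↔ α) = 0 ∧ 5 = 0
β ∧ α = 0 ∧ 0 = 0
(β ∧ (α ↔ α)) ∨ (β ∧ α) = 0 ∨ 0 = 0
((((α → α) ↔ α) ∧ ¬α) ↔ (β ∨ ((α ∧ α) ↔ (α ∨ β)))) ∨ ((β ∧ (α ↔ α)) ∨ (β ∧ α)) = 0 ∨ 0 = 0
No assignment yields a value below 0, so this is the minimum.

0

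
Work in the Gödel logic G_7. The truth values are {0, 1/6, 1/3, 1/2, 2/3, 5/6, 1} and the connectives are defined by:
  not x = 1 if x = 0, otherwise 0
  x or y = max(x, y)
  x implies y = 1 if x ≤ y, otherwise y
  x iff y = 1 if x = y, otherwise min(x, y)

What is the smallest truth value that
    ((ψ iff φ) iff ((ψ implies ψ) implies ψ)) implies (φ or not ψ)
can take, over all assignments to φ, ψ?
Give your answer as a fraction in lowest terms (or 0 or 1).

1/3

Take φ = 1/3, ψ = 1/6:
ψ iff φ = 1/6 iff 1/3 = 1/6
ψ implies ψ = 1/6 implies 1/6 = 1
(ψ implies ψ) implies ψ = 1 implies 1/6 = 1/6
(ψ iff φ) iff ((ψ implies ψ) implies ψ) = 1/6 iff 1/6 = 1
not ψ = not 1/6 = 0
φ or not ψ = 1/3 or 0 = 1/3
((ψ iff φ) iff ((ψ implies ψ) implies ψ)) implies (φ or not ψ) = 1 implies 1/3 = 1/3
No assignment yields a value below 1/3, so this is the minimum.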